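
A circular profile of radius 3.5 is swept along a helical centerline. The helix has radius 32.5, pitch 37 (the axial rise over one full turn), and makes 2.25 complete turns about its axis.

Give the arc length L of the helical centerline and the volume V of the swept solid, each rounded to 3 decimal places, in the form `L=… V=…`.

2πR = 2π·32.5 = 204.203522
per-turn = √(204.203522² + 37²) = √(41699.0786 + 1369) = √43068.0786 = 207.528501
L = 2.25 × 207.528501 = 466.939127
V = π·3.5² × L = 38.484510 × 466.939127 = 17969.923487

L=466.939 V=17969.923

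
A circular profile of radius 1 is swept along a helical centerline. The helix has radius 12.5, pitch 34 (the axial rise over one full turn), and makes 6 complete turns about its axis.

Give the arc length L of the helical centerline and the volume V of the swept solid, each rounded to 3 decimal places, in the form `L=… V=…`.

L=513.500 V=1613.207

2πR = 2π·12.5 = 78.539816
per-turn = √(78.539816² + 34²) = √(6168.5028 + 1156) = √7324.5028 = 85.583309
L = 6 × 85.583309 = 513.499853
V = π·1² × L = 3.141593 × 513.499853 = 1613.207366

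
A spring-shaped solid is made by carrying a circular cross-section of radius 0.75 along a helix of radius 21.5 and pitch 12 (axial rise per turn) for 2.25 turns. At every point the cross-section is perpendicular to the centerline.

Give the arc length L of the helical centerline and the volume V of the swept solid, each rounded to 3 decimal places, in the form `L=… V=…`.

L=305.146 V=539.237

2πR = 2π·21.5 = 135.088484
per-turn = √(135.088484² + 12²) = √(18248.8985 + 144) = √18392.8985 = 135.620421
L = 2.25 × 135.620421 = 305.145947
V = π·0.75² × L = 1.767146 × 305.145947 = 539.237399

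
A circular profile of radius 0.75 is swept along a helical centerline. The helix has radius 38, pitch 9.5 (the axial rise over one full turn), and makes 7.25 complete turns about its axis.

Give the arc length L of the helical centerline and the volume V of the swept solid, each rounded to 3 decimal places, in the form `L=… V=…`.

2πR = 2π·38 = 238.761042
per-turn = √(238.761042² + 9.5²) = √(57006.8350 + 90.25) = √57097.0850 = 238.949963
L = 7.25 × 238.949963 = 1732.387235
V = π·0.75² × L = 1.767146 × 1732.387235 = 3061.380943

L=1732.387 V=3061.381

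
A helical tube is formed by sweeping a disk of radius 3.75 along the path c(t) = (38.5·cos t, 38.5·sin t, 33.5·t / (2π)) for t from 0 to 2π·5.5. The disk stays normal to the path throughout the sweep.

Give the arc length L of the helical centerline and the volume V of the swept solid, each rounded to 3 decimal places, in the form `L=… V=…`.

L=1343.162 V=59339.074

2πR = 2π·38.5 = 241.902634
per-turn = √(241.902634² + 33.5²) = √(58516.8845 + 1122.25) = √59639.1345 = 244.211250
L = 5.5 × 244.211250 = 1343.161874
V = π·3.75² × L = 44.178647 × 1343.161874 = 59339.073859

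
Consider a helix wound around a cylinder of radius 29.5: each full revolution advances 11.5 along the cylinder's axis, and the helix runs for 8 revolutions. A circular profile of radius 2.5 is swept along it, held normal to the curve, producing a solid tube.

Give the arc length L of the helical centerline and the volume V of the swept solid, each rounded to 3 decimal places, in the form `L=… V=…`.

2πR = 2π·29.5 = 185.353967
per-turn = √(185.353967² + 11.5²) = √(34356.0929 + 132.25) = √34488.3429 = 185.710374
L = 8 × 185.710374 = 1485.682990
V = π·2.5² × L = 19.634954 × 1485.682990 = 29171.317294

L=1485.683 V=29171.317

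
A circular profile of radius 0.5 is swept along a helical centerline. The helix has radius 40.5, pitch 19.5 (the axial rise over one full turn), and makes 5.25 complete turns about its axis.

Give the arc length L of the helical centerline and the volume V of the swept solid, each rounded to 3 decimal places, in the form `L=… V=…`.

L=1339.879 V=1052.339

2πR = 2π·40.5 = 254.469005
per-turn = √(254.469005² + 19.5²) = √(64754.4745 + 380.25) = √65134.7245 = 255.215055
L = 5.25 × 255.215055 = 1339.879041
V = π·0.5² × L = 0.785398 × 1339.879041 = 1052.338538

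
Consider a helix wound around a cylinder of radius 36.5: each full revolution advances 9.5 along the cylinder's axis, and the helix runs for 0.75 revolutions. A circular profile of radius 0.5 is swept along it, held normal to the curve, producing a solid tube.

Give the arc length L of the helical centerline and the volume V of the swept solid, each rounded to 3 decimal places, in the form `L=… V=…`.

L=172.150 V=135.206

2πR = 2π·36.5 = 229.336264
per-turn = √(229.336264² + 9.5²) = √(52595.1219 + 90.25) = √52685.3719 = 229.532943
L = 0.75 × 229.532943 = 172.149707
V = π·0.5² × L = 0.785398 × 172.149707 = 135.206064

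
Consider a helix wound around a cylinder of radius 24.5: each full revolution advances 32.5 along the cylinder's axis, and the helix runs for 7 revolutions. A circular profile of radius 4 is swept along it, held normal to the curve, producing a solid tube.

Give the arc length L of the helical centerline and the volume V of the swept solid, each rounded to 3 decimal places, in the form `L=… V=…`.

2πR = 2π·24.5 = 153.938040
per-turn = √(153.938040² + 32.5²) = √(23696.9202 + 1056.25) = √24753.1702 = 157.331402
L = 7 × 157.331402 = 1101.319816
V = π·4² × L = 50.265482 × 1101.319816 = 55358.371916

L=1101.320 V=55358.372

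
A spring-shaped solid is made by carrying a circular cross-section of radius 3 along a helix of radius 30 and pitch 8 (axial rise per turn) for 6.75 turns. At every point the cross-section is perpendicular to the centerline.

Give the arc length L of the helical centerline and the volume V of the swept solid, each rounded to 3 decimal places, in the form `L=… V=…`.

L=1273.490 V=36007.093

2πR = 2π·30 = 188.495559
per-turn = √(188.495559² + 8²) = √(35530.5758 + 64) = √35594.5758 = 188.665248
L = 6.75 × 188.665248 = 1273.490425
V = π·3² × L = 28.274334 × 1273.490425 = 36007.093465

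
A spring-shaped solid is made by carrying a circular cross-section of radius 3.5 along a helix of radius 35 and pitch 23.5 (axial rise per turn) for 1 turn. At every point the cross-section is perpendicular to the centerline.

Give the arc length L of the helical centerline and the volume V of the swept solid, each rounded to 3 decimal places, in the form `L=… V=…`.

L=221.164 V=8511.370

2πR = 2π·35 = 219.911486
per-turn = √(219.911486² + 23.5²) = √(48361.0616 + 552.25) = √48913.3116 = 221.163540
L = 1 × 221.163540 = 221.163540
V = π·3.5² × L = 38.484510 × 221.163540 = 8511.370480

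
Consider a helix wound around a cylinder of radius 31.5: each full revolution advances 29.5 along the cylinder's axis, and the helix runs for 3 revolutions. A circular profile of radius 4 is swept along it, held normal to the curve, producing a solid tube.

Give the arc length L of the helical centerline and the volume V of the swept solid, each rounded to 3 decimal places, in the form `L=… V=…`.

L=600.320 V=30175.386

2πR = 2π·31.5 = 197.920337
per-turn = √(197.920337² + 29.5²) = √(39172.4599 + 870.25) = √40042.7099 = 200.106746
L = 3 × 200.106746 = 600.320239
V = π·4² × L = 50.265482 × 600.320239 = 30175.386420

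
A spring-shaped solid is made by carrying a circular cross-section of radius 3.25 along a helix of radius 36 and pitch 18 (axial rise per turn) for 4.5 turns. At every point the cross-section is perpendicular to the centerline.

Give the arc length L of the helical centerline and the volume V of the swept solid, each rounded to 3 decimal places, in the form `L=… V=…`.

L=1021.094 V=33883.030

2πR = 2π·36 = 226.194671
per-turn = √(226.194671² + 18²) = √(51164.0292 + 324) = √51488.0292 = 226.909738
L = 4.5 × 226.909738 = 1021.093821
V = π·3.25² × L = 33.183072 × 1021.093821 = 33883.030198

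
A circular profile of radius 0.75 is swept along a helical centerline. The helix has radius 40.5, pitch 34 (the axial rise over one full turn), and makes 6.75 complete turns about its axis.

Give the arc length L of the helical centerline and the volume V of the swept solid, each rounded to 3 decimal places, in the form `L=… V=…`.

L=1732.930 V=3062.340

2πR = 2π·40.5 = 254.469005
per-turn = √(254.469005² + 34²) = √(64754.4745 + 1156) = √65910.4745 = 256.730354
L = 6.75 × 256.730354 = 1732.929887
V = π·0.75² × L = 1.767146 × 1732.929887 = 3062.339889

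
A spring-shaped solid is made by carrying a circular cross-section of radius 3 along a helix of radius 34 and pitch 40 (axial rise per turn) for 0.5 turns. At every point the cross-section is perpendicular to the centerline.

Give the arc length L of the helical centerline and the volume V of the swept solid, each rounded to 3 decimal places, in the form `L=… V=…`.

L=108.670 V=3072.584

2πR = 2π·34 = 213.628300
per-turn = √(213.628300² + 40²) = √(45637.0508 + 1600) = √47237.0508 = 217.340863
L = 0.5 × 217.340863 = 108.670432
V = π·3² × L = 28.274334 × 108.670432 = 3072.584064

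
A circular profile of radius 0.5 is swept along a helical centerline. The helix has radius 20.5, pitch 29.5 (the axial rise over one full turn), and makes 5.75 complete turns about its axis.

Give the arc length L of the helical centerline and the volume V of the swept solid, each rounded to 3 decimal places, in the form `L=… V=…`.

2πR = 2π·20.5 = 128.805299
per-turn = √(128.805299² + 29.5²) = √(16590.8050 + 870.25) = √17461.0550 = 132.140285
L = 5.75 × 132.140285 = 759.806640
V = π·0.5² × L = 0.785398 × 759.806640 = 596.750740

L=759.807 V=596.751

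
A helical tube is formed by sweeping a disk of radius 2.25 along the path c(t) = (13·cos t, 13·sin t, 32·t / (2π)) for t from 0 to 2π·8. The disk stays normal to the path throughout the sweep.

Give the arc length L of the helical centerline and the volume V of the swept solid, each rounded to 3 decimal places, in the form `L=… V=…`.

2πR = 2π·13 = 81.681409
per-turn = √(81.681409² + 32²) = √(6671.8526 + 1024) = √7695.8526 = 87.726009
L = 8 × 87.726009 = 701.808068
V = π·2.25² × L = 15.904313 × 701.808068 = 11161.775051

L=701.808 V=11161.775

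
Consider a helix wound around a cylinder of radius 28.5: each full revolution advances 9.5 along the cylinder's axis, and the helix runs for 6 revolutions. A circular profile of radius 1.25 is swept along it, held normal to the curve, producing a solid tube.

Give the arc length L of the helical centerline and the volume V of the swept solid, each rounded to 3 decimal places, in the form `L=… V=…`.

L=1075.936 V=5281.487

2πR = 2π·28.5 = 179.070781
per-turn = √(179.070781² + 9.5²) = √(32066.3447 + 90.25) = √32156.5947 = 179.322600
L = 6 × 179.322600 = 1075.935597
V = π·1.25² × L = 4.908739 × 1075.935597 = 5281.486512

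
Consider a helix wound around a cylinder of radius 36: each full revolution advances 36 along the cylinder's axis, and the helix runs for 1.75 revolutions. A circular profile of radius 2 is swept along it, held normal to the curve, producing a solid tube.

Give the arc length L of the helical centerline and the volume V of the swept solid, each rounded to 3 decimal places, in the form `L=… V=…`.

2πR = 2π·36 = 226.194671
per-turn = √(226.194671² + 36²) = √(51164.0292 + 1296) = √52460.0292 = 229.041545
L = 1.75 × 229.041545 = 400.822703
V = π·2² × L = 12.566371 × 400.822703 = 5036.886640

L=400.823 V=5036.887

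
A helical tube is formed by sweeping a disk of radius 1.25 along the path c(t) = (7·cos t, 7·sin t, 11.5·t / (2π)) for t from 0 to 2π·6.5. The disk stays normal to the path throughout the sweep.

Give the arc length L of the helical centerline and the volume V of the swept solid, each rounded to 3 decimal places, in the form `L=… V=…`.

2πR = 2π·7 = 43.982297
per-turn = √(43.982297² + 11.5²) = √(1934.4425 + 132.25) = √2066.6925 = 45.460889
L = 6.5 × 45.460889 = 295.495781
V = π·1.25² × L = 4.908739 × 295.495781 = 1450.511523

L=295.496 V=1450.512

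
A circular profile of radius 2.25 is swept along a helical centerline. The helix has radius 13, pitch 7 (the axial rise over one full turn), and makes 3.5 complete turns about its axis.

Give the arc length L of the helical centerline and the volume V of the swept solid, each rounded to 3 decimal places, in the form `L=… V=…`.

2πR = 2π·13 = 81.681409
per-turn = √(81.681409² + 7²) = √(6671.8526 + 49) = √6720.8526 = 81.980806
L = 3.5 × 81.980806 = 286.932821
V = π·2.25² × L = 15.904313 × 286.932821 = 4563.469348

L=286.933 V=4563.469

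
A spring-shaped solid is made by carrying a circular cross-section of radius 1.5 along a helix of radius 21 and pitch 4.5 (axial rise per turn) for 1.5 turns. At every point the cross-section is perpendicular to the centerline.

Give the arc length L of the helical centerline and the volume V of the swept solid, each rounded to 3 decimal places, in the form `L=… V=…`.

L=198.035 V=1399.830

2πR = 2π·21 = 131.946891
per-turn = √(131.946891² + 4.5²) = √(17409.9822 + 20.25) = √17430.2322 = 132.023605
L = 1.5 × 132.023605 = 198.035407
V = π·1.5² × L = 7.068583 × 198.035407 = 1399.829803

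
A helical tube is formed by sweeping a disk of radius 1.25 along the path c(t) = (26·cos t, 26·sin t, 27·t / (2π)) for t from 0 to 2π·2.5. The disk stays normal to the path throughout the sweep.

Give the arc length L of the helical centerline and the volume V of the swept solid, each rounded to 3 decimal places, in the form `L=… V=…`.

2πR = 2π·26 = 163.362818
per-turn = √(163.362818² + 27²) = √(26687.4103 + 729) = √27416.4103 = 165.579015
L = 2.5 × 165.579015 = 413.947538
V = π·1.25² × L = 4.908739 × 413.947538 = 2031.960227

L=413.948 V=2031.960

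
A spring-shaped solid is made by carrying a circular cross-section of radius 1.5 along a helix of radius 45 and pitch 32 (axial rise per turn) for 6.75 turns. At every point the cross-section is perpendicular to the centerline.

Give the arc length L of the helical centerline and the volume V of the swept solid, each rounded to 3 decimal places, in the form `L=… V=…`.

L=1920.702 V=13576.641

2πR = 2π·45 = 282.743339
per-turn = √(282.743339² + 32²) = √(79943.7956 + 1024) = √80967.7956 = 284.548407
L = 6.75 × 284.548407 = 1920.701744
V = π·1.5² × L = 7.068583 × 1920.701744 = 13576.640599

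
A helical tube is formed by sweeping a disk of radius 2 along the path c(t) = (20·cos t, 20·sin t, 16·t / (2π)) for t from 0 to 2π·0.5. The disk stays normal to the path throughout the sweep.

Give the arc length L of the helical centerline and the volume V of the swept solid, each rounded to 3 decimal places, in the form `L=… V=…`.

2πR = 2π·20 = 125.663706
per-turn = √(125.663706² + 16²) = √(15791.3670 + 256) = √16047.3670 = 126.678203
L = 0.5 × 126.678203 = 63.339101
V = π·2² × L = 12.566371 × 63.339101 = 795.942622

L=63.339 V=795.943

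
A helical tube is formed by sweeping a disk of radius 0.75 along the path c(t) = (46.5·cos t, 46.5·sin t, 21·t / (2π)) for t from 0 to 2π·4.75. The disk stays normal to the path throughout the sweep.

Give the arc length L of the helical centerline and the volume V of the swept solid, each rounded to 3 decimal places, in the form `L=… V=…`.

L=1391.379 V=2458.769

2πR = 2π·46.5 = 292.168117
per-turn = √(292.168117² + 21²) = √(85362.2085 + 441) = √85803.2085 = 292.921847
L = 4.75 × 292.921847 = 1391.378773
V = π·0.75² × L = 1.767146 × 1391.378773 = 2458.769250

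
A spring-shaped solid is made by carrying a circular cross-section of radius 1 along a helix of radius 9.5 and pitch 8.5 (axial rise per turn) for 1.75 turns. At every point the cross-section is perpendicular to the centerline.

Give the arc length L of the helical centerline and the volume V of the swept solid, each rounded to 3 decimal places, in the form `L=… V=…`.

L=105.512 V=331.475

2πR = 2π·9.5 = 59.690260
per-turn = √(59.690260² + 8.5²) = √(3562.9272 + 72.25) = √3635.1772 = 60.292431
L = 1.75 × 60.292431 = 105.511754
V = π·1² × L = 3.141593 × 105.511754 = 331.474950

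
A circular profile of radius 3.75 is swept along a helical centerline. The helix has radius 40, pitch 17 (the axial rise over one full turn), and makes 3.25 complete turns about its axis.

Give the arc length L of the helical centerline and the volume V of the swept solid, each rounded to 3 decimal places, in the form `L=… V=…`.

L=818.681 V=36168.198

2πR = 2π·40 = 251.327412
per-turn = √(251.327412² + 17²) = √(63165.4682 + 289) = √63454.4682 = 251.901703
L = 3.25 × 251.901703 = 818.680536
V = π·3.75² × L = 44.178647 × 818.680536 = 36168.198153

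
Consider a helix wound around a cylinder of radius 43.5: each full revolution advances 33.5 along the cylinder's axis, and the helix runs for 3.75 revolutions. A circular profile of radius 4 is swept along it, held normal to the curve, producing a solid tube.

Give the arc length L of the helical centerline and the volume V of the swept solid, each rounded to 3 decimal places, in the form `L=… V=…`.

2πR = 2π·43.5 = 273.318561
per-turn = √(273.318561² + 33.5²) = √(74703.0357 + 1122.25) = √75825.2857 = 275.363915
L = 3.75 × 275.363915 = 1032.614681
V = π·4² × L = 50.265482 × 1032.614681 = 51904.875155

L=1032.615 V=51904.875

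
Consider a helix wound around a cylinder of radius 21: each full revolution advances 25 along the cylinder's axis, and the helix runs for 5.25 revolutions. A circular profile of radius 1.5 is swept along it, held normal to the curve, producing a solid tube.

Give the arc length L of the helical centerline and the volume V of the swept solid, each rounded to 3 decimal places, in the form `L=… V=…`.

L=705.046 V=4983.673

2πR = 2π·21 = 131.946891
per-turn = √(131.946891² + 25²) = √(17409.9822 + 625) = √18034.9822 = 134.294386
L = 5.25 × 134.294386 = 705.045528
V = π·1.5² × L = 7.068583 × 705.045528 = 4983.673162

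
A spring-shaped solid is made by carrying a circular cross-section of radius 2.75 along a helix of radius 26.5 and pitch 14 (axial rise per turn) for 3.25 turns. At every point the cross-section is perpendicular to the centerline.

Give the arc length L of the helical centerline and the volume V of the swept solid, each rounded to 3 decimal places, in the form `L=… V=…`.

L=543.049 V=12901.914

2πR = 2π·26.5 = 166.504411
per-turn = √(166.504411² + 14²) = √(27723.7188 + 196) = √27919.7188 = 167.091947
L = 3.25 × 167.091947 = 543.048828
V = π·2.75² × L = 23.758294 × 543.048828 = 12901.913949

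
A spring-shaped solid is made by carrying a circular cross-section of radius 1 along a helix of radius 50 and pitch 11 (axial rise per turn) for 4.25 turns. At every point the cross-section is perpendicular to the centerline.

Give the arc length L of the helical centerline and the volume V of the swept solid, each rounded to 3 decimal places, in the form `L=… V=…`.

2πR = 2π·50 = 314.159265
per-turn = √(314.159265² + 11²) = √(98696.0440 + 121) = √98817.0440 = 314.351784
L = 4.25 × 314.351784 = 1335.995081
V = π·1² × L = 3.141593 × 1335.995081 = 4197.152333

L=1335.995 V=4197.152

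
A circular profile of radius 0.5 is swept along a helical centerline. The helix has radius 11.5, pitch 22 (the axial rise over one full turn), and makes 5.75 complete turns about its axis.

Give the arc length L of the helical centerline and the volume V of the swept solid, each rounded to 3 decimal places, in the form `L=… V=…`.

2πR = 2π·11.5 = 72.256631
per-turn = √(72.256631² + 22²) = √(5221.0207 + 484) = √5705.0207 = 75.531588
L = 5.75 × 75.531588 = 434.306629
V = π·0.5² × L = 0.785398 × 434.306629 = 341.103629

L=434.307 V=341.104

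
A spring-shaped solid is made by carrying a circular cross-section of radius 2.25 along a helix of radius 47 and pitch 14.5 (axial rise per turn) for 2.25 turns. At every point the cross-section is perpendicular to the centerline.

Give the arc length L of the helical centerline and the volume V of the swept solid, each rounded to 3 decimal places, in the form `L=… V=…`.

L=665.247 V=10580.302

2πR = 2π·47 = 295.309709
per-turn = √(295.309709² + 14.5²) = √(87207.8245 + 210.25) = √87418.0745 = 295.665477
L = 2.25 × 295.665477 = 665.247324
V = π·2.25² × L = 15.904313 × 665.247324 = 10580.301536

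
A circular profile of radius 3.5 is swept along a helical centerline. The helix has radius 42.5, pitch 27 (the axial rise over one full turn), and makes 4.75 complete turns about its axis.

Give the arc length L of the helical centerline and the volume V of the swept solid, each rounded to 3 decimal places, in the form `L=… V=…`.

2πR = 2π·42.5 = 267.035376
per-turn = √(267.035376² + 27²) = √(71307.8918 + 729) = √72036.8918 = 268.396892
L = 4.75 × 268.396892 = 1274.885238
V = π·3.5² × L = 38.484510 × 1274.885238 = 49063.333716

L=1274.885 V=49063.334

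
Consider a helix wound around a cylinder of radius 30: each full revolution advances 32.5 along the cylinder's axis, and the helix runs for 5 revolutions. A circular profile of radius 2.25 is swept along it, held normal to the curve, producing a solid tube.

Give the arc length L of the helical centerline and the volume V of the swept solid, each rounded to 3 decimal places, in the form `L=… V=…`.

2πR = 2π·30 = 188.495559
per-turn = √(188.495559² + 32.5²) = √(35530.5758 + 1056.25) = √36586.8258 = 191.276830
L = 5 × 191.276830 = 956.384152
V = π·2.25² × L = 15.904313 × 956.384152 = 15210.632718

L=956.384 V=15210.633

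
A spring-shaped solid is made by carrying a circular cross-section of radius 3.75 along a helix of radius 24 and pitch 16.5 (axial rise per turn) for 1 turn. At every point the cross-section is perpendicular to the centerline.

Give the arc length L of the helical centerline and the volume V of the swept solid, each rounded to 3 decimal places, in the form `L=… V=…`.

2πR = 2π·24 = 150.796447
per-turn = √(150.796447² + 16.5²) = √(22739.5685 + 272.25) = √23011.8185 = 151.696468
L = 1 × 151.696468 = 151.696468
V = π·3.75² × L = 44.178647 × 151.696468 = 6701.744684

L=151.696 V=6701.745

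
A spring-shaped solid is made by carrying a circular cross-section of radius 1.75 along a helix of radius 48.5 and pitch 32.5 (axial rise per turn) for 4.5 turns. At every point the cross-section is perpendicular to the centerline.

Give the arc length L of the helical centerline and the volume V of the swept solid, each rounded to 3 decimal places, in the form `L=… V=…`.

2πR = 2π·48.5 = 304.734487
per-turn = √(304.734487² + 32.5²) = √(92863.1078 + 1056.25) = √93919.3578 = 306.462653
L = 4.5 × 306.462653 = 1379.081939
V = π·1.75² × L = 9.621128 × 1379.081939 = 13268.323174

L=1379.082 V=13268.323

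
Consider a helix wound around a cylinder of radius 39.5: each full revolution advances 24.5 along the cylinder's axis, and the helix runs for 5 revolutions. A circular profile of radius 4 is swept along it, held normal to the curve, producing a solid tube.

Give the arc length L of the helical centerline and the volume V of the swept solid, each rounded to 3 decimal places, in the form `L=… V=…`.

2πR = 2π·39.5 = 248.185820
per-turn = √(248.185820² + 24.5²) = √(61596.2011 + 600.25) = √62196.4511 = 249.392163
L = 5 × 249.392163 = 1246.960816
V = π·4² × L = 50.265482 × 1246.960816 = 62679.087023

L=1246.961 V=62679.087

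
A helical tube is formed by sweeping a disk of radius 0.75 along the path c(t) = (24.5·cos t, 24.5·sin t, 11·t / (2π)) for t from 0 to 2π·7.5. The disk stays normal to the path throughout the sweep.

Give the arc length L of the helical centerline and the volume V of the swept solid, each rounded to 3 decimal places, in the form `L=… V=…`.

L=1157.479 V=2045.435

2πR = 2π·24.5 = 153.938040
per-turn = √(153.938040² + 11²) = √(23696.9202 + 121) = √23817.9202 = 154.330555
L = 7.5 × 154.330555 = 1157.479162
V = π·0.75² × L = 1.767146 × 1157.479162 = 2045.434517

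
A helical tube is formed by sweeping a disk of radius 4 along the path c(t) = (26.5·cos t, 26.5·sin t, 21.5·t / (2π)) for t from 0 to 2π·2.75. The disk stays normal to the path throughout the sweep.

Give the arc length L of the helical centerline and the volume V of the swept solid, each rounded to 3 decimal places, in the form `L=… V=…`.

L=461.689 V=23207.002

2πR = 2π·26.5 = 166.504411
per-turn = √(166.504411² + 21.5²) = √(27723.7188 + 462.25) = √28185.9688 = 167.886774
L = 2.75 × 167.886774 = 461.688628
V = π·4² × L = 50.265482 × 461.688628 = 23207.001607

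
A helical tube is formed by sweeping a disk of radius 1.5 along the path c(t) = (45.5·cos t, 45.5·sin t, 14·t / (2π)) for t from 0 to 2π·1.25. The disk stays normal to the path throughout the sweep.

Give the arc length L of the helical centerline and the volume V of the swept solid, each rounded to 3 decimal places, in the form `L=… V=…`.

L=357.784 V=2529.029

2πR = 2π·45.5 = 285.884931
per-turn = √(285.884931² + 14²) = √(81730.1940 + 196) = √81926.1940 = 286.227521
L = 1.25 × 286.227521 = 357.784402
V = π·1.5² × L = 7.068583 × 357.784402 = 2529.028909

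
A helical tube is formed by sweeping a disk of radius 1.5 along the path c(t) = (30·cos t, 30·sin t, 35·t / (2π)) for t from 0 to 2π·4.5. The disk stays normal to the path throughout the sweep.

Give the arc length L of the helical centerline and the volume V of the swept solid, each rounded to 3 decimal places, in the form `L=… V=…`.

L=862.728 V=6098.268

2πR = 2π·30 = 188.495559
per-turn = √(188.495559² + 35²) = √(35530.5758 + 1225) = √36755.5758 = 191.717438
L = 4.5 × 191.717438 = 862.728469
V = π·1.5² × L = 7.068583 × 862.728469 = 6098.268194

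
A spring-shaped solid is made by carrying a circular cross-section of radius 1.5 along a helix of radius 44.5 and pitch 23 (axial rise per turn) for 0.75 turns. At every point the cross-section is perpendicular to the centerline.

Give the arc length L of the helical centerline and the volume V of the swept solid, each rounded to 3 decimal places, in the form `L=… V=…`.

2πR = 2π·44.5 = 279.601746
per-turn = √(279.601746² + 23²) = √(78177.1365 + 529) = √78706.1365 = 280.546140
L = 0.75 × 280.546140 = 210.409605
V = π·1.5² × L = 7.068583 × 210.409605 = 1487.297854

L=210.410 V=1487.298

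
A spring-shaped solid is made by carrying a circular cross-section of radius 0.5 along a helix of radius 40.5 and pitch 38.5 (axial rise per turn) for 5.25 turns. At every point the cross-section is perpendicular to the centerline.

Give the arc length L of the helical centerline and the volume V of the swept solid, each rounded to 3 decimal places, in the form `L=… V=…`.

L=1351.166 V=1061.203

2πR = 2π·40.5 = 254.469005
per-turn = √(254.469005² + 38.5²) = √(64754.4745 + 1482.25) = √66236.7245 = 257.364964
L = 5.25 × 257.364964 = 1351.166059
V = π·0.5² × L = 0.785398 × 1351.166059 = 1061.203341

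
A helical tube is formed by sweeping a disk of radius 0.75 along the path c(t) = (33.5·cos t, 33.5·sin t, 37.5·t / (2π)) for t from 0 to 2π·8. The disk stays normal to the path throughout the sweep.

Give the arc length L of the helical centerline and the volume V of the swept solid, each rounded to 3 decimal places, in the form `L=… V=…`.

2πR = 2π·33.5 = 210.486708
per-turn = √(210.486708² + 37.5²) = √(44304.6542 + 1406.25) = √45710.9042 = 213.801085
L = 8 × 213.801085 = 1710.408684
V = π·0.75² × L = 1.767146 × 1710.408684 = 3022.541638

L=1710.409 V=3022.542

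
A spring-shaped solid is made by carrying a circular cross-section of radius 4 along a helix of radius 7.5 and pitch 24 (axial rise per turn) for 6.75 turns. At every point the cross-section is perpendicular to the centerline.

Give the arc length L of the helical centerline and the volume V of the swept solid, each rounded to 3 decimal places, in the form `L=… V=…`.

2πR = 2π·7.5 = 47.123890
per-turn = √(47.123890² + 24²) = √(2220.6610 + 576) = √2796.6610 = 52.883466
L = 6.75 × 52.883466 = 356.963396
V = π·4² × L = 50.265482 × 356.963396 = 17942.937340

L=356.963 V=17942.937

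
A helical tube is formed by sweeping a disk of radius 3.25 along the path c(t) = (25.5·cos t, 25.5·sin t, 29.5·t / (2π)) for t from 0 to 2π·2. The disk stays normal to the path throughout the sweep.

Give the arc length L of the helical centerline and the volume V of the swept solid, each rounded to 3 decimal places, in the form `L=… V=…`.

2πR = 2π·25.5 = 160.221225
per-turn = √(160.221225² + 29.5²) = √(25670.8410 + 870.25) = √26541.0910 = 162.914367
L = 2 × 162.914367 = 325.828734
V = π·3.25² × L = 33.183072 × 325.828734 = 10811.998486

L=325.829 V=10811.998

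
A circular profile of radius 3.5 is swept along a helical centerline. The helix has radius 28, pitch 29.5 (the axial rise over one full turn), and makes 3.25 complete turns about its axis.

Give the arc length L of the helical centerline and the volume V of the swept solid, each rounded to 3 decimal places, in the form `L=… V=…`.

L=579.752 V=22311.485

2πR = 2π·28 = 175.929189
per-turn = √(175.929189² + 29.5²) = √(30951.0794 + 870.25) = √31821.3294 = 178.385340
L = 3.25 × 178.385340 = 579.752354
V = π·3.5² × L = 38.484510 × 579.752354 = 22311.485263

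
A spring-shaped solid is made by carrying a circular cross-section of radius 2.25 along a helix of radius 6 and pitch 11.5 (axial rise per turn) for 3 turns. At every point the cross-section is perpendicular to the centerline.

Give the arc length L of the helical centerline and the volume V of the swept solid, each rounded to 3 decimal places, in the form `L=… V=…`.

L=118.242 V=1880.564

2πR = 2π·6 = 37.699112
per-turn = √(37.699112² + 11.5²) = √(1421.2230 + 132.25) = √1553.4730 = 39.414122
L = 3 × 39.414122 = 118.242367
V = π·2.25² × L = 15.904313 × 118.242367 = 1880.563589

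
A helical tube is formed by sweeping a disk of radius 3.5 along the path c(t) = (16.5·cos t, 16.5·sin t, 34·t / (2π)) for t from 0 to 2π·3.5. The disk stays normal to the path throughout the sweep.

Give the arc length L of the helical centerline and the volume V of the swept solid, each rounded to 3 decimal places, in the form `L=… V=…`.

L=381.869 V=14696.044

2πR = 2π·16.5 = 103.672558
per-turn = √(103.672558² + 34²) = √(10747.9992 + 1156) = √11903.9992 = 109.105450
L = 3.5 × 109.105450 = 381.869075
V = π·3.5² × L = 38.484510 × 381.869075 = 14696.044221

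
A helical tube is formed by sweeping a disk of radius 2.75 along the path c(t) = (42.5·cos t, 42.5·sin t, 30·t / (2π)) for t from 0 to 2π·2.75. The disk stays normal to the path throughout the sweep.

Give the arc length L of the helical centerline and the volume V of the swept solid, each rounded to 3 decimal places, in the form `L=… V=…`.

2πR = 2π·42.5 = 267.035376
per-turn = √(267.035376² + 30²) = √(71307.8918 + 900) = √72207.8918 = 268.715262
L = 2.75 × 268.715262 = 738.966969
V = π·2.75² × L = 23.758294 × 738.966969 = 17556.594840

L=738.967 V=17556.595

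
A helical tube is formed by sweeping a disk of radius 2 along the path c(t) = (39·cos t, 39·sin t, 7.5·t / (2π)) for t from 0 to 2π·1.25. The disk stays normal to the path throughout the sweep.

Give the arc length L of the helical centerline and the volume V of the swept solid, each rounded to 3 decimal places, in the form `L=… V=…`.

2πR = 2π·39 = 245.044227
per-turn = √(245.044227² + 7.5²) = √(60046.6732 + 56.25) = √60102.9232 = 245.158975
L = 1.25 × 245.158975 = 306.448719
V = π·2² × L = 12.566371 × 306.448719 = 3850.948179

L=306.449 V=3850.948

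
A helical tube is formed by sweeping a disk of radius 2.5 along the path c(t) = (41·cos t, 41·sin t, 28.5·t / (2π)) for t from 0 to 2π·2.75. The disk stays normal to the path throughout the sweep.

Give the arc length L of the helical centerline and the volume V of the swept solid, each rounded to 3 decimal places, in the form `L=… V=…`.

L=712.751 V=13994.840

2πR = 2π·41 = 257.610598
per-turn = √(257.610598² + 28.5²) = √(66363.2200 + 812.25) = √67175.4700 = 259.182310
L = 2.75 × 259.182310 = 712.751353
V = π·2.5² × L = 19.634954 × 712.751353 = 13994.840099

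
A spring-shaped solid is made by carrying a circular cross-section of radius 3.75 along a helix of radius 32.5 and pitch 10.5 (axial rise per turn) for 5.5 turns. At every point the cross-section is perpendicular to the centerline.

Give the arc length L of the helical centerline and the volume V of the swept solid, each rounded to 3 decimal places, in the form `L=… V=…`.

2πR = 2π·32.5 = 204.203522
per-turn = √(204.203522² + 10.5²) = √(41699.0786 + 110.25) = √41809.3286 = 204.473296
L = 5.5 × 204.473296 = 1124.603126
V = π·3.75² × L = 44.178647 × 1124.603126 = 49683.444151

L=1124.603 V=49683.444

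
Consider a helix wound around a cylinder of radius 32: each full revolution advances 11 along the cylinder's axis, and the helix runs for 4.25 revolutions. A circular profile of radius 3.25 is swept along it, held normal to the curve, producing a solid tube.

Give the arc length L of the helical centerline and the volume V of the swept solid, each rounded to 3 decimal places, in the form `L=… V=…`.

2πR = 2π·32 = 201.061930
per-turn = √(201.061930² + 11²) = √(40425.8996 + 121) = √40546.8996 = 201.362607
L = 4.25 × 201.362607 = 855.791081
V = π·3.25² × L = 33.183072 × 855.791081 = 28397.777407

L=855.791 V=28397.777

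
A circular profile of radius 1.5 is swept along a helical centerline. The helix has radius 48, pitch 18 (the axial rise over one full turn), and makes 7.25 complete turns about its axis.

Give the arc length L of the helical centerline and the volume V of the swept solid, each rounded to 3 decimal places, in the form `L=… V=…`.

L=2190.439 V=15483.303

2πR = 2π·48 = 301.592895
per-turn = √(301.592895² + 18²) = √(90958.2742 + 324) = √91282.2742 = 302.129565
L = 7.25 × 302.129565 = 2190.439348
V = π·1.5² × L = 7.068583 × 2190.439348 = 15483.303366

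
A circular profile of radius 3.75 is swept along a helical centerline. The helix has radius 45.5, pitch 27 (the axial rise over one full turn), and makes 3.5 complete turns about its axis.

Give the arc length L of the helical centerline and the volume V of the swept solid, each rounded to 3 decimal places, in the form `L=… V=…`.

L=1005.050 V=44401.741

2πR = 2π·45.5 = 285.884931
per-turn = √(285.884931² + 27²) = √(81730.1940 + 729) = √82459.1940 = 287.157089
L = 3.5 × 287.157089 = 1005.049813
V = π·3.75² × L = 44.178647 × 1005.049813 = 44401.740605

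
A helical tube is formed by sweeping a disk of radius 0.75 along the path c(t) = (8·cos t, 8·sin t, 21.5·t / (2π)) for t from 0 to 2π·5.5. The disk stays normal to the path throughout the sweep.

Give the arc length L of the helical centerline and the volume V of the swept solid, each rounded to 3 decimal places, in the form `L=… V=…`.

L=300.688 V=531.360

2πR = 2π·8 = 50.265482
per-turn = √(50.265482² + 21.5²) = √(2526.6187 + 462.25) = √2988.8687 = 54.670547
L = 5.5 × 54.670547 = 300.688009
V = π·0.75² × L = 1.767146 × 300.688009 = 531.359573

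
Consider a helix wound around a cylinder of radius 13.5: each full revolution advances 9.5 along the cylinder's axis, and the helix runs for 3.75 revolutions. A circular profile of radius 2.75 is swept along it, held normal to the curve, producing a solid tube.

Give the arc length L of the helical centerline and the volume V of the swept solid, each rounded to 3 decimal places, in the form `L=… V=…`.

2πR = 2π·13.5 = 84.823002
per-turn = √(84.823002² + 9.5²) = √(7194.9416 + 90.25) = √7285.1916 = 85.353334
L = 3.75 × 85.353334 = 320.075002
V = π·2.75² × L = 23.758294 × 320.075002 = 7604.436145

L=320.075 V=7604.436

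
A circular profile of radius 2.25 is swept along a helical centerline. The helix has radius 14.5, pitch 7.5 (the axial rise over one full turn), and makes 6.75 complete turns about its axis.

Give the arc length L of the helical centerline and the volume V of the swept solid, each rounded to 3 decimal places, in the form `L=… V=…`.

L=617.047 V=9813.709

2πR = 2π·14.5 = 91.106187
per-turn = √(91.106187² + 7.5²) = √(8300.3373 + 56.25) = √8356.5873 = 91.414371
L = 6.75 × 91.414371 = 617.047007
V = π·2.25² × L = 15.904313 × 617.047007 = 9813.708618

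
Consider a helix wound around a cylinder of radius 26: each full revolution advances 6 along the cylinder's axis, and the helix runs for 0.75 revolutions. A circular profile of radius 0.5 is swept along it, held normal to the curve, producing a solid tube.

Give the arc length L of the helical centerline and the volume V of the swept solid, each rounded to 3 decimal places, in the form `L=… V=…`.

2πR = 2π·26 = 163.362818
per-turn = √(163.362818² + 6²) = √(26687.4103 + 36) = √26723.4103 = 163.472965
L = 0.75 × 163.472965 = 122.604724
V = π·0.5² × L = 0.785398 × 122.604724 = 96.293525

L=122.605 V=96.294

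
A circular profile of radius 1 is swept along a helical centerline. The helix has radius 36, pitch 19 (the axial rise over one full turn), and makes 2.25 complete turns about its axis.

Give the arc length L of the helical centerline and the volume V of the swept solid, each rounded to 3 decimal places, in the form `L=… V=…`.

L=510.730 V=1604.507

2πR = 2π·36 = 226.194671
per-turn = √(226.194671² + 19²) = √(51164.0292 + 361) = √51525.0292 = 226.991254
L = 2.25 × 226.991254 = 510.730321
V = π·1² × L = 3.141593 × 510.730321 = 1604.506623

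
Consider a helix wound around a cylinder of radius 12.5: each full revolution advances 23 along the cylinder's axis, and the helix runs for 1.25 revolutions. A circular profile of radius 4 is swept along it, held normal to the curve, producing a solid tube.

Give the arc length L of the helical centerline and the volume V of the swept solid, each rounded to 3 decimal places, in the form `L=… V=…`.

2πR = 2π·12.5 = 78.539816
per-turn = √(78.539816² + 23²) = √(6168.5028 + 529) = √6697.5028 = 81.838272
L = 1.25 × 81.838272 = 102.297840
V = π·4² × L = 50.265482 × 102.297840 = 5142.050277

L=102.298 V=5142.050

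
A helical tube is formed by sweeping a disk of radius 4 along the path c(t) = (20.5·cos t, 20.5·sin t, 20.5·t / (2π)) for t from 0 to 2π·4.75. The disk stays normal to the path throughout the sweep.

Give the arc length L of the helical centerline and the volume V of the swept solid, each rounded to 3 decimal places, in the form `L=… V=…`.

2πR = 2π·20.5 = 128.805299
per-turn = √(128.805299² + 20.5²) = √(16590.8050 + 420.25) = √17011.0550 = 130.426435
L = 4.75 × 130.426435 = 619.525567
V = π·4² × L = 50.265482 × 619.525567 = 31140.751529

L=619.526 V=31140.752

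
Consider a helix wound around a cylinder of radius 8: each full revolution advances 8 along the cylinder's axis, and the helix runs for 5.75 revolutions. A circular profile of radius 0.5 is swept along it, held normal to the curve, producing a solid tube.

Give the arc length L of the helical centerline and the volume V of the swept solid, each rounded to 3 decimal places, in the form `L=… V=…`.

2πR = 2π·8 = 50.265482
per-turn = √(50.265482² + 8²) = √(2526.6187 + 64) = √2590.6187 = 50.898121
L = 5.75 × 50.898121 = 292.664196
V = π·0.5² × L = 0.785398 × 292.664196 = 229.857922

L=292.664 V=229.858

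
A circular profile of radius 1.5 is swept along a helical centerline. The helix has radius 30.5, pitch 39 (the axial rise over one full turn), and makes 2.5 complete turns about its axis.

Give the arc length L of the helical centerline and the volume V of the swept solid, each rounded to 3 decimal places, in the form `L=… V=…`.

2πR = 2π·30.5 = 191.637152
per-turn = √(191.637152² + 39²) = √(36724.7980 + 1521) = √38245.7980 = 195.565329
L = 2.5 × 195.565329 = 488.913323
V = π·1.5² × L = 7.068583 × 488.913323 = 3455.924633

L=488.913 V=3455.925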